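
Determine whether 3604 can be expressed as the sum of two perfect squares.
2² + 60² (a=2, b=60)

Factorization: 3604 = 2^2 × 17 × 53
By Fermat: n is sum of two squares iff every prime p ≡ 3 (mod 4) appears to even power.
All primes ≡ 3 (mod 4) appear to even power.
Search a = 0, 1, 2, … for 3604 - a² a perfect square: first hit at a = 2: 3604 - 4 = 3600 = 60².
3604 = 2² + 60² = 4 + 3600 ✓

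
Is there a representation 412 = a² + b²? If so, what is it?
Not possible

Factorization: 412 = 2^2 × 103
By Fermat: n is sum of two squares iff every prime p ≡ 3 (mod 4) appears to even power.
Prime(s) ≡ 3 (mod 4) with odd exponent: [(103, 1)]
Therefore 412 cannot be expressed as a² + b².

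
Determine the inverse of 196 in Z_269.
70

gcd(196, 269) = 1, so the inverse exists.
Extended Euclidean algorithm on (269, 196):
269 = 1 × 196 + 73  ⟹  73 = (1)·269 + (-1)·196
196 = 2 × 73 + 50  ⟹  50 = (-2)·269 + (3)·196
73 = 1 × 50 + 23  ⟹  23 = (3)·269 + (-4)·196
50 = 2 × 23 + 4  ⟹  4 = (-8)·269 + (11)·196
23 = 5 × 4 + 3  ⟹  3 = (43)·269 + (-59)·196
4 = 1 × 3 + 1  ⟹  1 = (-51)·269 + (70)·196
So (70)·196 ≡ 1 (mod 269), i.e. 196^(-1) ≡ 70 (mod 269).
Check: 196 × 70 = 13720 ≡ 1 (mod 269)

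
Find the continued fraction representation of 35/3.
[11; 1, 2]

Euclidean algorithm steps:
35 = 11 × 3 + 2
3 = 1 × 2 + 1
2 = 2 × 1 + 0
Continued fraction: [11; 1, 2]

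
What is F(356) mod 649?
316

Matrix identity: Q^n = [[F_(n+1), F_n], [F_n, F_(n-1)]] with Q = [[1,1],[1,0]].
n = 356 = 101100100₂. Square-and-multiply, entries mod 649:
Q^1 = [[1,1],[1,0]]
Q^2 = (Q^1)² = [[2,1],[1,1]]
Q^5 = (Q^2)²·Q = [[8,5],[5,3]]
Q^11 = (Q^5)²·Q = [[144,89],[89,55]]
Q^22 = (Q^11)² = [[101,188],[188,562]]
Q^44 = (Q^22)² = [[115,36],[36,79]]
Q^89 = (Q^44)²·Q = [[88,243],[243,494]]
Q^178 = (Q^89)² = [[595,593],[593,2]]
Q^356 = (Q^178)² = [[211,316],[316,544]]
F_356 mod 649 = Q^356[0][1] = 316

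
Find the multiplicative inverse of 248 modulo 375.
62

gcd(248, 375) = 1, so the inverse exists.
Extended Euclidean algorithm on (375, 248):
375 = 1 × 248 + 127  ⟹  127 = (1)·375 + (-1)·248
248 = 1 × 127 + 121  ⟹  121 = (-1)·375 + (2)·248
127 = 1 × 121 + 6  ⟹  6 = (2)·375 + (-3)·248
121 = 20 × 6 + 1  ⟹  1 = (-41)·375 + (62)·248
So (62)·248 ≡ 1 (mod 375), i.e. 248^(-1) ≡ 62 (mod 375).
Check: 248 × 62 = 15376 ≡ 1 (mod 375)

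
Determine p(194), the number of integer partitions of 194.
2366022741845

p(n) counts ways to write n as a sum of positive integers (order ignored).
Euler's pentagonal recurrence: p(k) = p(k-1) + p(k-2) - p(k-5) - p(k-7) + p(k-12) + p(k-15) - ... (offsets j(3j∓1)/2, signs ++--, p(0)=1, p(<0)=0).
DP table for k = 0..193: p(0)=1, p(1)=1, p(2)=2, p(3)=3, p(4)=5, p(5)=7, p(6)=11, p(7)=15, p(8)=22, p(9)=30, p(10)=42, p(11)=56, p(12)=77, p(13)=101, p(14)=135, p(15)=176, p(16)=231, p(17)=297, p(18)=385, p(19)=490, p(20)=627, p(21)=792, p(22)=1002, p(23)=1255, p(24)=1575, p(25)=1958, p(26)=2436, p(27)=3010, p(28)=3718, p(29)=4565, p(30)=5604, p(31)=6842, p(32)=8349, p(33)=10143, p(34)=12310, p(35)=14883, p(36)=17977, p(37)=21637, p(38)=26015, p(39)=31185, p(40)=37338, p(41)=44583, p(42)=53174, p(43)=63261, p(44)=75175, p(45)=89134, p(46)=105558, p(47)=124754, p(48)=147273, p(49)=173525, p(50)=204226, p(51)=239943, p(52)=281589, p(53)=329931, p(54)=386155, p(55)=451276, p(56)=526823, p(57)=614154, p(58)=715220, p(59)=831820, p(60)=966467, p(61)=1121505, p(62)=1300156, p(63)=1505499, p(64)=1741630, p(65)=2012558, p(66)=2323520, p(67)=2679689, p(68)=3087735, p(69)=3554345, p(70)=4087968, p(71)=4697205, p(72)=5392783, p(73)=6185689, p(74)=7089500, p(75)=8118264, p(76)=9289091, p(77)=10619863, p(78)=12132164, p(79)=13848650, p(80)=15796476, p(81)=18004327, p(82)=20506255, p(83)=23338469, p(84)=26543660, p(85)=30167357, p(86)=34262962, p(87)=38887673, p(88)=44108109, p(89)=49995925, p(90)=56634173, p(91)=64112359, p(92)=72533807, p(93)=82010177, p(94)=92669720, p(95)=104651419, p(96)=118114304, p(97)=133230930, p(98)=150198136, p(99)=169229875, p(100)=190569292, p(101)=214481126, p(102)=241265379, p(103)=271248950, p(104)=304801365, p(105)=342325709, p(106)=384276336, p(107)=431149389, p(108)=483502844, p(109)=541946240, p(110)=607163746, p(111)=679903203, p(112)=761002156, p(113)=851376628, p(114)=952050665, p(115)=1064144451, p(116)=1188908248, p(117)=1327710076, p(118)=1482074143, p(119)=1653668665, p(120)=1844349560, p(121)=2056148051, p(122)=2291320912, p(123)=2552338241, p(124)=2841940500, p(125)=3163127352, p(126)=3519222692, p(127)=3913864295, p(128)=4351078600, p(129)=4835271870, p(130)=5371315400, p(131)=5964539504, p(132)=6620830889, p(133)=7346629512, p(134)=8149040695, p(135)=9035836076, p(136)=10015581680, p(137)=11097645016, p(138)=12292341831, p(139)=13610949895, p(140)=15065878135, p(141)=16670689208, p(142)=18440293320, p(143)=20390982757, p(144)=22540654445, p(145)=24908858009, p(146)=27517052599, p(147)=30388671978, p(148)=33549419497, p(149)=37027355200, p(150)=40853235313, p(151)=45060624582, p(152)=49686288421, p(153)=54770336324, p(154)=60356673280, p(155)=66493182097, p(156)=73232243759, p(157)=80630964769, p(158)=88751778802, p(159)=97662728555, p(160)=107438159466, p(161)=118159068427, p(162)=129913904637, p(163)=142798995930, p(164)=156919475295, p(165)=172389800255, p(166)=189334822579, p(167)=207890420102, p(168)=228204732751, p(169)=250438925115, p(170)=274768617130, p(171)=301384802048, p(172)=330495499613, p(173)=362326859895, p(174)=397125074750, p(175)=435157697830, p(176)=476715857290, p(177)=522115831195, p(178)=571701605655, p(179)=625846753120, p(180)=684957390936, p(181)=749474411781, p(182)=819876908323, p(183)=896684817527, p(184)=980462880430, p(185)=1071823774337, p(186)=1171432692373, p(187)=1280011042268, p(188)=1398341745571, p(189)=1527273599625, p(190)=1667727404093, p(191)=1820701100652, p(192)=1987276856363, p(193)=2168627105469.
Final step: p(194) = p(193) + p(192) - p(189) - p(187) + p(182) + p(179) - p(172) - p(168) + p(159) + p(154) - p(143) - p(137) + p(124) + p(117) - p(102) - p(94) + p(77) + p(68) - p(49) - p(39) + p(18) + p(7)
= 2168627105469 + 1987276856363 - 1527273599625 - 1280011042268 + 819876908323 + 625846753120 - 330495499613 - 228204732751 + 97662728555 + 60356673280 - 20390982757 - 11097645016 + 2841940500 + 1327710076 - 241265379 - 92669720 + 10619863 + 3087735 - 173525 - 31185 + 385 + 15
= 2366022741845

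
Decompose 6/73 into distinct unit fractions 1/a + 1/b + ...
1/13 + 1/190 + 1/180310

Greedy algorithm:
6/73: ceiling(73/6) = 13, use 1/13
5/949: ceiling(949/5) = 190, use 1/190
1/180310: ceiling(180310/1) = 180310, use 1/180310
Result: 6/73 = 1/13 + 1/190 + 1/180310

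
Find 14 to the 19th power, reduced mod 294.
98

Repeated squaring. Binary of 19 = 10011.
14^1 ≡ 14 (mod 294); 14^2 ≡ 196 (mod 294); 14^4 ≡ 196 (mod 294); 14^8 ≡ 196 (mod 294); 14^16 ≡ 196 (mod 294)
14^19 = 14^1 × 14^2 × 14^16 ≡ 98 (mod 294)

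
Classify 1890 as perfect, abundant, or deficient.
abundant

Proper divisors of 1890: sum = 1 + 2 + 3 + 5 + 6 + 7 + 9 + 10 + ... + 315 + 378 + 630 + 945 (31 divisors) = 3870
Since 3870 > 1890, 1890 is abundant.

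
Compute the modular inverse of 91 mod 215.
26

gcd(91, 215) = 1, so the inverse exists.
Extended Euclidean algorithm on (215, 91):
215 = 2 × 91 + 33  ⟹  33 = (1)·215 + (-2)·91
91 = 2 × 33 + 25  ⟹  25 = (-2)·215 + (5)·91
33 = 1 × 25 + 8  ⟹  8 = (3)·215 + (-7)·91
25 = 3 × 8 + 1  ⟹  1 = (-11)·215 + (26)·91
So (26)·91 ≡ 1 (mod 215), i.e. 91^(-1) ≡ 26 (mod 215).
Check: 91 × 26 = 2366 ≡ 1 (mod 215)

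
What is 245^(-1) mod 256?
93

gcd(245, 256) = 1, so the inverse exists.
Extended Euclidean algorithm on (256, 245):
256 = 1 × 245 + 11  ⟹  11 = (1)·256 + (-1)·245
245 = 22 × 11 + 3  ⟹  3 = (-22)·256 + (23)·245
11 = 3 × 3 + 2  ⟹  2 = (67)·256 + (-70)·245
3 = 1 × 2 + 1  ⟹  1 = (-89)·256 + (93)·245
So (93)·245 ≡ 1 (mod 256), i.e. 245^(-1) ≡ 93 (mod 256).
Check: 245 × 93 = 22785 ≡ 1 (mod 256)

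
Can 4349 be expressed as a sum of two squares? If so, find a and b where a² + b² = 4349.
43² + 50² (a=43, b=50)

Factorization: 4349 = 4349
By Fermat: n is sum of two squares iff every prime p ≡ 3 (mod 4) appears to even power.
All primes ≡ 3 (mod 4) appear to even power.
Search a = 0, 1, 2, … for 4349 - a² a perfect square: first hit at a = 43: 4349 - 1849 = 2500 = 50².
4349 = 43² + 50² = 1849 + 2500 ✓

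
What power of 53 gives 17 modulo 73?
33

Baby-step giant-step with step n = ⌈√73⌉ = 9.
Baby steps 53^j mod 73 (j:value) for j=0..8: 0:1, 1:53, 2:35, 3:30, 4:57, 5:28, 6:24, 7:31, 8:37.
Giant-step multiplier: 53^(-9) ≡ 53^(72-9) = 53^63 ≡ 51 (mod 73).
Giant steps γ_i = 17·51^i mod 73: γ_0=17, γ_1=64, γ_2=52, γ_3=24 (in table at j=6).
x = i·n + j = 3·9 + 6 = 33.
Check: 53^33 ≡ 17 (mod 73).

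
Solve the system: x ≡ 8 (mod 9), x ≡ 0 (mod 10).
80

Using Chinese Remainder Theorem:
M = 9 × 10 = 90
M1 = 10, M2 = 9
y1 = 10^(-1) mod 9 = 1
y2 = 9^(-1) mod 10 = 9
x = (8×10×1 + 0×9×9) mod 90 = 80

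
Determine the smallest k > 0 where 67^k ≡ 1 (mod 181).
30

181 is prime, so ord(67) divides φ(181) = 180.
Divisors of 180: 1, 2, 3, 4, 5, 6, 9, 10, 12, 15, 18, 20, 30, 36, 45, 60, 90, 180.
Repeated squaring: 67^1 ≡ 67, 67^2 ≡ 145, 67^4 ≡ 29, 67^8 ≡ 117, 67^16 ≡ 114, 67^32 ≡ 145, 67^64 ≡ 29, 67^128 ≡ 117 (mod 181).
Test 67^d mod 181 for each divisor d in increasing order:
67^1 ≡ 67
67^2 ≡ 145
67^3 = 67^2·67^1 ≡ 122
67^4 ≡ 29
67^5 = 67^4·67^1 ≡ 133
67^6 = 67^4·67^2 ≡ 42
67^9 = 67^8·67^1 ≡ 56
67^10 = 67^8·67^2 ≡ 132
67^12 = 67^8·67^4 ≡ 135
67^15 = 67^8·67^4·67^2·67^1 ≡ 180
67^18 = 67^16·67^2 ≡ 59
67^20 = 67^16·67^4 ≡ 48
67^30 = 67^16·67^8·67^4·67^2 ≡ 1  ← first divisor giving 1
The order is 30.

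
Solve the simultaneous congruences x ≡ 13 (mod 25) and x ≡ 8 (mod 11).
63

Using Chinese Remainder Theorem:
M = 25 × 11 = 275
M1 = 11, M2 = 25
y1 = 11^(-1) mod 25 = 16
y2 = 25^(-1) mod 11 = 4
x = (13×11×16 + 8×25×4) mod 275 = 63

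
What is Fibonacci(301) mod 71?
12

Matrix identity: Q^n = [[F_(n+1), F_n], [F_n, F_(n-1)]] with Q = [[1,1],[1,0]].
n = 301 = 100101101₂. Square-and-multiply, entries mod 71:
Q^1 = [[1,1],[1,0]]
Q^2 = (Q^1)² = [[2,1],[1,1]]
Q^4 = (Q^2)² = [[5,3],[3,2]]
Q^9 = (Q^4)²·Q = [[55,34],[34,21]]
Q^18 = (Q^9)² = [[63,28],[28,35]]
Q^37 = (Q^18)²·Q = [[42,67],[67,46]]
Q^75 = (Q^37)²·Q = [[8,5],[5,3]]
Q^150 = (Q^75)² = [[18,55],[55,34]]
Q^301 = (Q^150)²·Q = [[32,12],[12,20]]
F_301 mod 71 = Q^301[0][1] = 12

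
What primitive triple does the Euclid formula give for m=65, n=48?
(1921, 6240, 6529)

Euclid's formula: a = m² - n², b = 2mn, c = m² + n²
m = 65, n = 48
a = 65² - 48² = 4225 - 2304 = 1921
b = 2 × 65 × 48 = 6240
c = 65² + 48² = 4225 + 2304 = 6529
Verification: 1921² + 6240² = 3690241 + 38937600 = 42627841 = 6529² ✓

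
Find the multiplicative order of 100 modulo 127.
21

127 is prime, so ord(100) divides φ(127) = 126.
Divisors of 126: 1, 2, 3, 6, 7, 9, 14, 18, 21, 42, 63, 126.
Repeated squaring: 100^1 ≡ 100, 100^2 ≡ 94, 100^4 ≡ 73, 100^8 ≡ 122, 100^16 ≡ 25, 100^32 ≡ 117, 100^64 ≡ 100 (mod 127).
Test 100^d mod 127 for each divisor d in increasing order:
100^1 ≡ 100
100^2 ≡ 94
100^3 = 100^2·100^1 ≡ 2
100^6 = 100^4·100^2 ≡ 4
100^7 = 100^4·100^2·100^1 ≡ 19
100^9 = 100^8·100^1 ≡ 8
100^14 = 100^8·100^4·100^2 ≡ 107
100^18 = 100^16·100^2 ≡ 64
100^21 = 100^16·100^4·100^1 ≡ 1  ← first divisor giving 1
The order is 21.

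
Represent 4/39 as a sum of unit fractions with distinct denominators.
1/10 + 1/390

Greedy algorithm:
4/39: ceiling(39/4) = 10, use 1/10
1/390: ceiling(390/1) = 390, use 1/390
Result: 4/39 = 1/10 + 1/390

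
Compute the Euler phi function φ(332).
164

332 = 2^2 × 83
φ(n) = n × ∏(1 - 1/p) for each prime p dividing n
φ(332) = 332 × (1 - 1/2) × (1 - 1/83) = 164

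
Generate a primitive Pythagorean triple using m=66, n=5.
(4331, 660, 4381)

Euclid's formula: a = m² - n², b = 2mn, c = m² + n²
m = 66, n = 5
a = 66² - 5² = 4356 - 25 = 4331
b = 2 × 66 × 5 = 660
c = 66² + 5² = 4356 + 25 = 4381
Verification: 4331² + 660² = 18757561 + 435600 = 19193161 = 4381² ✓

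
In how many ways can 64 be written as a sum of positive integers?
1741630

p(n) counts ways to write n as a sum of positive integers (order ignored).
Euler's pentagonal recurrence: p(k) = p(k-1) + p(k-2) - p(k-5) - p(k-7) + p(k-12) + p(k-15) - ... (offsets j(3j∓1)/2, signs ++--, p(0)=1, p(<0)=0).
DP table for k = 0..63: p(0)=1, p(1)=1, p(2)=2, p(3)=3, p(4)=5, p(5)=7, p(6)=11, p(7)=15, p(8)=22, p(9)=30, p(10)=42, p(11)=56, p(12)=77, p(13)=101, p(14)=135, p(15)=176, p(16)=231, p(17)=297, p(18)=385, p(19)=490, p(20)=627, p(21)=792, p(22)=1002, p(23)=1255, p(24)=1575, p(25)=1958, p(26)=2436, p(27)=3010, p(28)=3718, p(29)=4565, p(30)=5604, p(31)=6842, p(32)=8349, p(33)=10143, p(34)=12310, p(35)=14883, p(36)=17977, p(37)=21637, p(38)=26015, p(39)=31185, p(40)=37338, p(41)=44583, p(42)=53174, p(43)=63261, p(44)=75175, p(45)=89134, p(46)=105558, p(47)=124754, p(48)=147273, p(49)=173525, p(50)=204226, p(51)=239943, p(52)=281589, p(53)=329931, p(54)=386155, p(55)=451276, p(56)=526823, p(57)=614154, p(58)=715220, p(59)=831820, p(60)=966467, p(61)=1121505, p(62)=1300156, p(63)=1505499.
Final step: p(64) = p(63) + p(62) - p(59) - p(57) + p(52) + p(49) - p(42) - p(38) + p(29) + p(24) - p(13) - p(7)
= 1505499 + 1300156 - 831820 - 614154 + 281589 + 173525 - 53174 - 26015 + 4565 + 1575 - 101 - 15
= 1741630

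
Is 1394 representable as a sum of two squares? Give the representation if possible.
5² + 37² (a=5, b=37)

Factorization: 1394 = 2 × 17 × 41
By Fermat: n is sum of two squares iff every prime p ≡ 3 (mod 4) appears to even power.
All primes ≡ 3 (mod 4) appear to even power.
Search a = 0, 1, 2, … for 1394 - a² a perfect square: first hit at a = 5: 1394 - 25 = 1369 = 37².
1394 = 5² + 37² = 25 + 1369 ✓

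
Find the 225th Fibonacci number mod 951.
502

Matrix identity: Q^n = [[F_(n+1), F_n], [F_n, F_(n-1)]] with Q = [[1,1],[1,0]].
n = 225 = 11100001₂. Square-and-multiply, entries mod 951:
Q^1 = [[1,1],[1,0]]
Q^3 = (Q^1)²·Q = [[3,2],[2,1]]
Q^7 = (Q^3)²·Q = [[21,13],[13,8]]
Q^14 = (Q^7)² = [[610,377],[377,233]]
Q^28 = (Q^14)² = [[689,177],[177,512]]
Q^56 = (Q^28)² = [[118,504],[504,565]]
Q^112 = (Q^56)² = [[709,921],[921,739]]
Q^225 = (Q^112)²·Q = [[808,502],[502,306]]
F_225 mod 951 = Q^225[0][1] = 502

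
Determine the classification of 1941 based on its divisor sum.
deficient

Proper divisors of 1941: sum = 1 + 3 + 647 = 651
Since 651 < 1941, 1941 is deficient.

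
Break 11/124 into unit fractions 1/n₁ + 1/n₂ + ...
1/12 + 1/186

Greedy algorithm:
11/124: ceiling(124/11) = 12, use 1/12
1/186: ceiling(186/1) = 186, use 1/186
Result: 11/124 = 1/12 + 1/186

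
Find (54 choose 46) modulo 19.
7

Using Lucas' theorem:
Write n=54 and k=46 in base 19:
n in base 19: [2, 16]
k in base 19: [2, 8]
C(54,46) mod 19 = ∏ C(n_i, k_i) mod 19
Digit binomials (mod 19): C(2,2) = 1; C(16,8) = 12870 ≡ 7
Product: 1 × 7 = 7 ≡ 7 (mod 19)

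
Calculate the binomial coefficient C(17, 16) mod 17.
0

Using Lucas' theorem:
Write n=17 and k=16 in base 17:
n in base 17: [1, 0]
k in base 17: [0, 16]
C(17,16) mod 17 = ∏ C(n_i, k_i) mod 17
Digit binomials (mod 17): C(1,0) = 1; C(0,16) = 0 (k_i > n_i)
Product: 1 × 0 = 0 ≡ 0 (mod 17)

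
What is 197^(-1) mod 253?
131

gcd(197, 253) = 1, so the inverse exists.
Extended Euclidean algorithm on (253, 197):
253 = 1 × 197 + 56  ⟹  56 = (1)·253 + (-1)·197
197 = 3 × 56 + 29  ⟹  29 = (-3)·253 + (4)·197
56 = 1 × 29 + 27  ⟹  27 = (4)·253 + (-5)·197
29 = 1 × 27 + 2  ⟹  2 = (-7)·253 + (9)·197
27 = 13 × 2 + 1  ⟹  1 = (95)·253 + (-122)·197
So (-122)·197 ≡ 1 (mod 253), i.e. 197^(-1) ≡ -122 ≡ 131 (mod 253).
Check: 197 × 131 = 25807 ≡ 1 (mod 253)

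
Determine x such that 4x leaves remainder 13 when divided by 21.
x ≡ 19 (mod 21)

gcd(4, 21) = 1, which divides 13, so solutions exist.
Find 4^(-1) mod 21 by the extended Euclidean algorithm:
21 = 5 × 4 + 1  ⟹  1 = (1)·21 + (-5)·4
So (-5)·4 ≡ 1 (mod 21), i.e. 4^(-1) ≡ -5 ≡ 16 (mod 21).
x ≡ 16 × 13 = 208 ≡ 19 (mod 21).
Check: 4 × 19 = 76 ≡ 13 (mod 21).
Unique solution: x ≡ 19 (mod 21)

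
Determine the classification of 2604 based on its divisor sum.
abundant

Proper divisors of 2604: sum = 1 + 2 + 3 + 4 + 6 + 7 + 12 + 14 + ... + 434 + 651 + 868 + 1302 (23 divisors) = 4564
Since 4564 > 2604, 2604 is abundant.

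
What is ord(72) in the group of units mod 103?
17

103 is prime, so ord(72) divides φ(103) = 102.
Divisors of 102: 1, 2, 3, 6, 17, 34, 51, 102.
Repeated squaring: 72^1 ≡ 72, 72^2 ≡ 34, 72^4 ≡ 23, 72^8 ≡ 14, 72^16 ≡ 93, 72^32 ≡ 100, 72^64 ≡ 9 (mod 103).
Test 72^d mod 103 for each divisor d in increasing order:
72^1 ≡ 72
72^2 ≡ 34
72^3 = 72^2·72^1 ≡ 79
72^6 = 72^4·72^2 ≡ 61
72^17 = 72^16·72^1 ≡ 1  ← first divisor giving 1
The order is 17.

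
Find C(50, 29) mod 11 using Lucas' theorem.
0

Using Lucas' theorem:
Write n=50 and k=29 in base 11:
n in base 11: [4, 6]
k in base 11: [2, 7]
C(50,29) mod 11 = ∏ C(n_i, k_i) mod 11
Digit binomials (mod 11): C(4,2) = 6; C(6,7) = 0 (k_i > n_i)
Product: 6 × 0 = 0 ≡ 0 (mod 11)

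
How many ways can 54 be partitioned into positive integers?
386155

p(n) counts ways to write n as a sum of positive integers (order ignored).
Euler's pentagonal recurrence: p(k) = p(k-1) + p(k-2) - p(k-5) - p(k-7) + p(k-12) + p(k-15) - ... (offsets j(3j∓1)/2, signs ++--, p(0)=1, p(<0)=0).
DP table for k = 0..53: p(0)=1, p(1)=1, p(2)=2, p(3)=3, p(4)=5, p(5)=7, p(6)=11, p(7)=15, p(8)=22, p(9)=30, p(10)=42, p(11)=56, p(12)=77, p(13)=101, p(14)=135, p(15)=176, p(16)=231, p(17)=297, p(18)=385, p(19)=490, p(20)=627, p(21)=792, p(22)=1002, p(23)=1255, p(24)=1575, p(25)=1958, p(26)=2436, p(27)=3010, p(28)=3718, p(29)=4565, p(30)=5604, p(31)=6842, p(32)=8349, p(33)=10143, p(34)=12310, p(35)=14883, p(36)=17977, p(37)=21637, p(38)=26015, p(39)=31185, p(40)=37338, p(41)=44583, p(42)=53174, p(43)=63261, p(44)=75175, p(45)=89134, p(46)=105558, p(47)=124754, p(48)=147273, p(49)=173525, p(50)=204226, p(51)=239943, p(52)=281589, p(53)=329931.
Final step: p(54) = p(53) + p(52) - p(49) - p(47) + p(42) + p(39) - p(32) - p(28) + p(19) + p(14) - p(3)
= 329931 + 281589 - 173525 - 124754 + 53174 + 31185 - 8349 - 3718 + 490 + 135 - 3
= 386155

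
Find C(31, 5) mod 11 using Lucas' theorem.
5

Using Lucas' theorem:
Write n=31 and k=5 in base 11:
n in base 11: [2, 9]
k in base 11: [0, 5]
C(31,5) mod 11 = ∏ C(n_i, k_i) mod 11
Digit binomials (mod 11): C(2,0) = 1; C(9,5) = 126 ≡ 5
Product: 1 × 5 = 5 ≡ 5 (mod 11)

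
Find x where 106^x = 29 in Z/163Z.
89

Baby-step giant-step with step n = ⌈√163⌉ = 13.
Baby steps 106^j mod 163 (j:value) for j=0..12: 0:1, 1:106, 2:152, 3:138, 4:121, 5:112, 6:136, 7:72, 8:134, 9:23, 10:156, 11:73, 12:77.
Giant-step multiplier: 106^(-13) ≡ 106^(162-13) = 106^149 ≡ 68 (mod 163).
Giant steps γ_i = 29·68^i mod 163: γ_0=29, γ_1=16, γ_2=110, γ_3=145, γ_4=80, γ_5=61, γ_6=73 (in table at j=11).
x = i·n + j = 6·13 + 11 = 89.
Check: 106^89 ≡ 29 (mod 163).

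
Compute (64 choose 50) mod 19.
0

Using Lucas' theorem:
Write n=64 and k=50 in base 19:
n in base 19: [3, 7]
k in base 19: [2, 12]
C(64,50) mod 19 = ∏ C(n_i, k_i) mod 19
Digit binomials (mod 19): C(3,2) = 3; C(7,12) = 0 (k_i > n_i)
Product: 3 × 0 = 0 ≡ 0 (mod 19)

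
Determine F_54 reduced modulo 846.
368

Matrix identity: Q^n = [[F_(n+1), F_n], [F_n, F_(n-1)]] with Q = [[1,1],[1,0]].
n = 54 = 110110₂. Square-and-multiply, entries mod 846:
Q^1 = [[1,1],[1,0]]
Q^3 = (Q^1)²·Q = [[3,2],[2,1]]
Q^6 = (Q^3)² = [[13,8],[8,5]]
Q^13 = (Q^6)²·Q = [[377,233],[233,144]]
Q^27 = (Q^13)²·Q = [[561,146],[146,415]]
Q^54 = (Q^27)² = [[175,368],[368,653]]
F_54 mod 846 = Q^54[0][1] = 368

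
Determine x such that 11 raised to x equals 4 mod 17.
4

Baby-step giant-step with step n = ⌈√17⌉ = 5.
Baby steps 11^j mod 17 (j:value) for j=0..4: 0:1, 1:11, 2:2, 3:5, 4:4.
h = 4 is already in the table at j=4, so x = 4.
Check: 11^4 ≡ 4 (mod 17).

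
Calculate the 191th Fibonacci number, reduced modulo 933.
478

Matrix identity: Q^n = [[F_(n+1), F_n], [F_n, F_(n-1)]] with Q = [[1,1],[1,0]].
n = 191 = 10111111₂. Square-and-multiply, entries mod 933:
Q^1 = [[1,1],[1,0]]
Q^2 = (Q^1)² = [[2,1],[1,1]]
Q^5 = (Q^2)²·Q = [[8,5],[5,3]]
Q^11 = (Q^5)²·Q = [[144,89],[89,55]]
Q^23 = (Q^11)²·Q = [[651,667],[667,917]]
Q^47 = (Q^23)²·Q = [[30,67],[67,896]]
Q^95 = (Q^47)²·Q = [[255,724],[724,464]]
Q^191 = (Q^95)²·Q = [[420,478],[478,875]]
F_191 mod 933 = Q^191[0][1] = 478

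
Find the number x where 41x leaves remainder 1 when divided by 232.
17

gcd(41, 232) = 1, so the inverse exists.
Extended Euclidean algorithm on (232, 41):
232 = 5 × 41 + 27  ⟹  27 = (1)·232 + (-5)·41
41 = 1 × 27 + 14  ⟹  14 = (-1)·232 + (6)·41
27 = 1 × 14 + 13  ⟹  13 = (2)·232 + (-11)·41
14 = 1 × 13 + 1  ⟹  1 = (-3)·232 + (17)·41
So (17)·41 ≡ 1 (mod 232), i.e. 41^(-1) ≡ 17 (mod 232).
Check: 41 × 17 = 697 ≡ 1 (mod 232)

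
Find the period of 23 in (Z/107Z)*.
53

107 is prime, so ord(23) divides φ(107) = 106.
Divisors of 106: 1, 2, 53, 106.
Repeated squaring: 23^1 ≡ 23, 23^2 ≡ 101, 23^4 ≡ 36, 23^8 ≡ 12, 23^16 ≡ 37, 23^32 ≡ 85, 23^64 ≡ 56 (mod 107).
Test 23^d mod 107 for each divisor d in increasing order:
23^1 ≡ 23
23^2 ≡ 101
23^53 = 23^32·23^16·23^4·23^1 ≡ 1  ← first divisor giving 1
The order is 53.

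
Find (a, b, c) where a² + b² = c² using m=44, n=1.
(1935, 88, 1937)

Euclid's formula: a = m² - n², b = 2mn, c = m² + n²
m = 44, n = 1
a = 44² - 1² = 1936 - 1 = 1935
b = 2 × 44 × 1 = 88
c = 44² + 1² = 1936 + 1 = 1937
Verification: 1935² + 88² = 3744225 + 7744 = 3751969 = 1937² ✓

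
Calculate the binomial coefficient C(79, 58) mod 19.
12

Using Lucas' theorem:
Write n=79 and k=58 in base 19:
n in base 19: [4, 3]
k in base 19: [3, 1]
C(79,58) mod 19 = ∏ C(n_i, k_i) mod 19
Digit binomials (mod 19): C(4,3) = 4; C(3,1) = 3
Product: 4 × 3 = 12 ≡ 12 (mod 19)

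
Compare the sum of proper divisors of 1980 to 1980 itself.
abundant

Proper divisors of 1980: sum = 1 + 2 + 3 + 4 + 5 + 6 + 9 + 10 + ... + 396 + 495 + 660 + 990 (35 divisors) = 4572
Since 4572 > 1980, 1980 is abundant.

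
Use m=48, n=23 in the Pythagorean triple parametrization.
(1775, 2208, 2833)

Euclid's formula: a = m² - n², b = 2mn, c = m² + n²
m = 48, n = 23
a = 48² - 23² = 2304 - 529 = 1775
b = 2 × 48 × 23 = 2208
c = 48² + 23² = 2304 + 529 = 2833
Verification: 1775² + 2208² = 3150625 + 4875264 = 8025889 = 2833² ✓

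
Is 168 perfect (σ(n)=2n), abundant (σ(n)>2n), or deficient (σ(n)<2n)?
abundant

Proper divisors of 168: sum = 1 + 2 + 3 + 4 + 6 + 7 + 8 + 12 + 14 + 21 + 24 + 28 + 42 + 56 + 84 = 312
Since 312 > 168, 168 is abundant.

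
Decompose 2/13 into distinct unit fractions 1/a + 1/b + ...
1/7 + 1/91

Greedy algorithm:
2/13: ceiling(13/2) = 7, use 1/7
1/91: ceiling(91/1) = 91, use 1/91
Result: 2/13 = 1/7 + 1/91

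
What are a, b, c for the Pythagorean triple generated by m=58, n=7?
(3315, 812, 3413)

Euclid's formula: a = m² - n², b = 2mn, c = m² + n²
m = 58, n = 7
a = 58² - 7² = 3364 - 49 = 3315
b = 2 × 58 × 7 = 812
c = 58² + 7² = 3364 + 49 = 3413
Verification: 3315² + 812² = 10989225 + 659344 = 11648569 = 3413² ✓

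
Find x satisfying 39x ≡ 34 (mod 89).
x ≡ 10 (mod 89)

gcd(39, 89) = 1, which divides 34, so solutions exist.
Find 39^(-1) mod 89 by the extended Euclidean algorithm:
89 = 2 × 39 + 11  ⟹  11 = (1)·89 + (-2)·39
39 = 3 × 11 + 6  ⟹  6 = (-3)·89 + (7)·39
11 = 1 × 6 + 5  ⟹  5 = (4)·89 + (-9)·39
6 = 1 × 5 + 1  ⟹  1 = (-7)·89 + (16)·39
So (16)·39 ≡ 1 (mod 89), i.e. 39^(-1) ≡ 16 (mod 89).
x ≡ 16 × 34 = 544 ≡ 10 (mod 89).
Check: 39 × 10 = 390 ≡ 34 (mod 89).
Unique solution: x ≡ 10 (mod 89)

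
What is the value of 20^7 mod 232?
88

Repeated squaring. Binary of 7 = 111.
20^1 ≡ 20 (mod 232); 20^2 ≡ 168 (mod 232); 20^4 ≡ 152 (mod 232)
20^7 = 20^1 × 20^2 × 20^4 ≡ 88 (mod 232)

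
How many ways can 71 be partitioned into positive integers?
4697205

p(n) counts ways to write n as a sum of positive integers (order ignored).
Euler's pentagonal recurrence: p(k) = p(k-1) + p(k-2) - p(k-5) - p(k-7) + p(k-12) + p(k-15) - ... (offsets j(3j∓1)/2, signs ++--, p(0)=1, p(<0)=0).
DP table for k = 0..70: p(0)=1, p(1)=1, p(2)=2, p(3)=3, p(4)=5, p(5)=7, p(6)=11, p(7)=15, p(8)=22, p(9)=30, p(10)=42, p(11)=56, p(12)=77, p(13)=101, p(14)=135, p(15)=176, p(16)=231, p(17)=297, p(18)=385, p(19)=490, p(20)=627, p(21)=792, p(22)=1002, p(23)=1255, p(24)=1575, p(25)=1958, p(26)=2436, p(27)=3010, p(28)=3718, p(29)=4565, p(30)=5604, p(31)=6842, p(32)=8349, p(33)=10143, p(34)=12310, p(35)=14883, p(36)=17977, p(37)=21637, p(38)=26015, p(39)=31185, p(40)=37338, p(41)=44583, p(42)=53174, p(43)=63261, p(44)=75175, p(45)=89134, p(46)=105558, p(47)=124754, p(48)=147273, p(49)=173525, p(50)=204226, p(51)=239943, p(52)=281589, p(53)=329931, p(54)=386155, p(55)=451276, p(56)=526823, p(57)=614154, p(58)=715220, p(59)=831820, p(60)=966467, p(61)=1121505, p(62)=1300156, p(63)=1505499, p(64)=1741630, p(65)=2012558, p(66)=2323520, p(67)=2679689, p(68)=3087735, p(69)=3554345, p(70)=4087968.
Final step: p(71) = p(70) + p(69) - p(66) - p(64) + p(59) + p(56) - p(49) - p(45) + p(36) + p(31) - p(20) - p(14) + p(1)
= 4087968 + 3554345 - 2323520 - 1741630 + 831820 + 526823 - 173525 - 89134 + 17977 + 6842 - 627 - 135 + 1
= 4697205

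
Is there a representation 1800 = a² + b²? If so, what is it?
6² + 42² (a=6, b=42)

Factorization: 1800 = 2^3 × 3^2 × 5^2
By Fermat: n is sum of two squares iff every prime p ≡ 3 (mod 4) appears to even power.
All primes ≡ 3 (mod 4) appear to even power.
Search a = 0, 1, 2, … for 1800 - a² a perfect square: first hit at a = 6: 1800 - 36 = 1764 = 42².
1800 = 6² + 42² = 36 + 1764 ✓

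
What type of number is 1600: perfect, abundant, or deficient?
abundant

Proper divisors of 1600: sum = 1 + 2 + 4 + 5 + 8 + 10 + 16 + 20 + ... + 200 + 320 + 400 + 800 (20 divisors) = 2337
Since 2337 > 1600, 1600 is abundant.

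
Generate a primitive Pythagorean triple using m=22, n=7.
(435, 308, 533)

Euclid's formula: a = m² - n², b = 2mn, c = m² + n²
m = 22, n = 7
a = 22² - 7² = 484 - 49 = 435
b = 2 × 22 × 7 = 308
c = 22² + 7² = 484 + 49 = 533
Verification: 435² + 308² = 189225 + 94864 = 284089 = 533² ✓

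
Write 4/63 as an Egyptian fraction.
1/16 + 1/1008

Greedy algorithm:
4/63: ceiling(63/4) = 16, use 1/16
1/1008: ceiling(1008/1) = 1008, use 1/1008
Result: 4/63 = 1/16 + 1/1008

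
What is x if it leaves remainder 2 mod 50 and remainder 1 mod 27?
352

Using Chinese Remainder Theorem:
M = 50 × 27 = 1350
M1 = 27, M2 = 50
y1 = 27^(-1) mod 50 = 13
y2 = 50^(-1) mod 27 = 20
x = (2×27×13 + 1×50×20) mod 1350 = 352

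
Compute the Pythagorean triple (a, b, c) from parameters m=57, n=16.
(2993, 1824, 3505)

Euclid's formula: a = m² - n², b = 2mn, c = m² + n²
m = 57, n = 16
a = 57² - 16² = 3249 - 256 = 2993
b = 2 × 57 × 16 = 1824
c = 57² + 16² = 3249 + 256 = 3505
Verification: 2993² + 1824² = 8958049 + 3326976 = 12285025 = 3505² ✓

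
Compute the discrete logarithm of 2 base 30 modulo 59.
57

Baby-step giant-step with step n = ⌈√59⌉ = 8.
Baby steps 30^j mod 59 (j:value) for j=0..7: 0:1, 1:30, 2:15, 3:37, 4:48, 5:24, 6:12, 7:6.
Giant-step multiplier: 30^(-8) ≡ 30^(58-8) = 30^50 ≡ 20 (mod 59).
Giant steps γ_i = 2·20^i mod 59: γ_0=2, γ_1=40, γ_2=33, γ_3=11, γ_4=43, γ_5=34, γ_6=31, γ_7=30 (in table at j=1).
x = i·n + j = 7·8 + 1 = 57.
Check: 30^57 ≡ 2 (mod 59).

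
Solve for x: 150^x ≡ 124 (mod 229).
211

Baby-step giant-step with step n = ⌈√229⌉ = 16.
Baby steps 150^j mod 229 (j:value) for j=0..15: 0:1, 1:150, 2:58, 3:227, 4:158, 5:113, 6:4, 7:142, 8:3, 9:221, 10:174, 11:223, 12:16, 13:110, 14:12, 15:197.
Giant-step multiplier: 150^(-16) ≡ 150^(228-16) = 150^212 ≡ 51 (mod 229).
Giant steps γ_i = 124·51^i mod 229: γ_0=124, γ_1=141, γ_2=92, γ_3=112, γ_4=216, γ_5=24, γ_6=79, γ_7=136, γ_8=66, γ_9=160, γ_10=145, γ_11=67, γ_12=211, γ_13=227 (in table at j=3).
x = i·n + j = 13·16 + 3 = 211.
Check: 150^211 ≡ 124 (mod 229).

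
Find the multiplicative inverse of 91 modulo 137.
134

gcd(91, 137) = 1, so the inverse exists.
Extended Euclidean algorithm on (137, 91):
137 = 1 × 91 + 46  ⟹  46 = (1)·137 + (-1)·91
91 = 1 × 46 + 45  ⟹  45 = (-1)·137 + (2)·91
46 = 1 × 45 + 1  ⟹  1 = (2)·137 + (-3)·91
So (-3)·91 ≡ 1 (mod 137), i.e. 91^(-1) ≡ -3 ≡ 134 (mod 137).
Check: 91 × 134 = 12194 ≡ 1 (mod 137)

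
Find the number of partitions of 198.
3345365983698

p(n) counts ways to write n as a sum of positive integers (order ignored).
Euler's pentagonal recurrence: p(k) = p(k-1) + p(k-2) - p(k-5) - p(k-7) + p(k-12) + p(k-15) - ... (offsets j(3j∓1)/2, signs ++--, p(0)=1, p(<0)=0).
DP table for k = 0..197: p(0)=1, p(1)=1, p(2)=2, p(3)=3, p(4)=5, p(5)=7, p(6)=11, p(7)=15, p(8)=22, p(9)=30, p(10)=42, p(11)=56, p(12)=77, p(13)=101, p(14)=135, p(15)=176, p(16)=231, p(17)=297, p(18)=385, p(19)=490, p(20)=627, p(21)=792, p(22)=1002, p(23)=1255, p(24)=1575, p(25)=1958, p(26)=2436, p(27)=3010, p(28)=3718, p(29)=4565, p(30)=5604, p(31)=6842, p(32)=8349, p(33)=10143, p(34)=12310, p(35)=14883, p(36)=17977, p(37)=21637, p(38)=26015, p(39)=31185, p(40)=37338, p(41)=44583, p(42)=53174, p(43)=63261, p(44)=75175, p(45)=89134, p(46)=105558, p(47)=124754, p(48)=147273, p(49)=173525, p(50)=204226, p(51)=239943, p(52)=281589, p(53)=329931, p(54)=386155, p(55)=451276, p(56)=526823, p(57)=614154, p(58)=715220, p(59)=831820, p(60)=966467, p(61)=1121505, p(62)=1300156, p(63)=1505499, p(64)=1741630, p(65)=2012558, p(66)=2323520, p(67)=2679689, p(68)=3087735, p(69)=3554345, p(70)=4087968, p(71)=4697205, p(72)=5392783, p(73)=6185689, p(74)=7089500, p(75)=8118264, p(76)=9289091, p(77)=10619863, p(78)=12132164, p(79)=13848650, p(80)=15796476, p(81)=18004327, p(82)=20506255, p(83)=23338469, p(84)=26543660, p(85)=30167357, p(86)=34262962, p(87)=38887673, p(88)=44108109, p(89)=49995925, p(90)=56634173, p(91)=64112359, p(92)=72533807, p(93)=82010177, p(94)=92669720, p(95)=104651419, p(96)=118114304, p(97)=133230930, p(98)=150198136, p(99)=169229875, p(100)=190569292, p(101)=214481126, p(102)=241265379, p(103)=271248950, p(104)=304801365, p(105)=342325709, p(106)=384276336, p(107)=431149389, p(108)=483502844, p(109)=541946240, p(110)=607163746, p(111)=679903203, p(112)=761002156, p(113)=851376628, p(114)=952050665, p(115)=1064144451, p(116)=1188908248, p(117)=1327710076, p(118)=1482074143, p(119)=1653668665, p(120)=1844349560, p(121)=2056148051, p(122)=2291320912, p(123)=2552338241, p(124)=2841940500, p(125)=3163127352, p(126)=3519222692, p(127)=3913864295, p(128)=4351078600, p(129)=4835271870, p(130)=5371315400, p(131)=5964539504, p(132)=6620830889, p(133)=7346629512, p(134)=8149040695, p(135)=9035836076, p(136)=10015581680, p(137)=11097645016, p(138)=12292341831, p(139)=13610949895, p(140)=15065878135, p(141)=16670689208, p(142)=18440293320, p(143)=20390982757, p(144)=22540654445, p(145)=24908858009, p(146)=27517052599, p(147)=30388671978, p(148)=33549419497, p(149)=37027355200, p(150)=40853235313, p(151)=45060624582, p(152)=49686288421, p(153)=54770336324, p(154)=60356673280, p(155)=66493182097, p(156)=73232243759, p(157)=80630964769, p(158)=88751778802, p(159)=97662728555, p(160)=107438159466, p(161)=118159068427, p(162)=129913904637, p(163)=142798995930, p(164)=156919475295, p(165)=172389800255, p(166)=189334822579, p(167)=207890420102, p(168)=228204732751, p(169)=250438925115, p(170)=274768617130, p(171)=301384802048, p(172)=330495499613, p(173)=362326859895, p(174)=397125074750, p(175)=435157697830, p(176)=476715857290, p(177)=522115831195, p(178)=571701605655, p(179)=625846753120, p(180)=684957390936, p(181)=749474411781, p(182)=819876908323, p(183)=896684817527, p(184)=980462880430, p(185)=1071823774337, p(186)=1171432692373, p(187)=1280011042268, p(188)=1398341745571, p(189)=1527273599625, p(190)=1667727404093, p(191)=1820701100652, p(192)=1987276856363, p(193)=2168627105469, p(194)=2366022741845, p(195)=2580840212973, p(196)=2814570987591, p(197)=3068829878530.
Final step: p(198) = p(197) + p(196) - p(193) - p(191) + p(186) + p(183) - p(176) - p(172) + p(163) + p(158) - p(147) - p(141) + p(128) + p(121) - p(106) - p(98) + p(81) + p(72) - p(53) - p(43) + p(22) + p(11)
= 3068829878530 + 2814570987591 - 2168627105469 - 1820701100652 + 1171432692373 + 896684817527 - 476715857290 - 330495499613 + 142798995930 + 88751778802 - 30388671978 - 16670689208 + 4351078600 + 2056148051 - 384276336 - 150198136 + 18004327 + 5392783 - 329931 - 63261 + 1002 + 56
= 3345365983698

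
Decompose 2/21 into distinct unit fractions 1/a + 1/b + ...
1/11 + 1/231

Greedy algorithm:
2/21: ceiling(21/2) = 11, use 1/11
1/231: ceiling(231/1) = 231, use 1/231
Result: 2/21 = 1/11 + 1/231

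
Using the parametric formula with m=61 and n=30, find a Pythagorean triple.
(2821, 3660, 4621)

Euclid's formula: a = m² - n², b = 2mn, c = m² + n²
m = 61, n = 30
a = 61² - 30² = 3721 - 900 = 2821
b = 2 × 61 × 30 = 3660
c = 61² + 30² = 3721 + 900 = 4621
Verification: 2821² + 3660² = 7958041 + 13395600 = 21353641 = 4621² ✓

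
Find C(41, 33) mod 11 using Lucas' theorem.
1

Using Lucas' theorem:
Write n=41 and k=33 in base 11:
n in base 11: [3, 8]
k in base 11: [3, 0]
C(41,33) mod 11 = ∏ C(n_i, k_i) mod 11
Digit binomials (mod 11): C(3,3) = 1; C(8,0) = 1
Product: 1 × 1 = 1 ≡ 1 (mod 11)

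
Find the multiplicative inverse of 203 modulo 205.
102

gcd(203, 205) = 1, so the inverse exists.
Extended Euclidean algorithm on (205, 203):
205 = 1 × 203 + 2  ⟹  2 = (1)·205 + (-1)·203
203 = 101 × 2 + 1  ⟹  1 = (-101)·205 + (102)·203
So (102)·203 ≡ 1 (mod 205), i.e. 203^(-1) ≡ 102 (mod 205).
Check: 203 × 102 = 20706 ≡ 1 (mod 205)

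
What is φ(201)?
132

201 = 3 × 67
φ(n) = n × ∏(1 - 1/p) for each prime p dividing n
φ(201) = 201 × (1 - 1/3) × (1 - 1/67) = 132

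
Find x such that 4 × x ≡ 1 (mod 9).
7

gcd(4, 9) = 1, so the inverse exists.
Extended Euclidean algorithm on (9, 4):
9 = 2 × 4 + 1  ⟹  1 = (1)·9 + (-2)·4
So (-2)·4 ≡ 1 (mod 9), i.e. 4^(-1) ≡ -2 ≡ 7 (mod 9).
Check: 4 × 7 = 28 ≡ 1 (mod 9)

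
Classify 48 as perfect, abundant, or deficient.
abundant

Proper divisors of 48: sum = 1 + 2 + 3 + 4 + 6 + 8 + 12 + 16 + 24 = 76
Since 76 > 48, 48 is abundant.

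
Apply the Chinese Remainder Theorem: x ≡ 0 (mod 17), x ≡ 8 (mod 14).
204

Using Chinese Remainder Theorem:
M = 17 × 14 = 238
M1 = 14, M2 = 17
y1 = 14^(-1) mod 17 = 11
y2 = 17^(-1) mod 14 = 5
x = (0×14×11 + 8×17×5) mod 238 = 204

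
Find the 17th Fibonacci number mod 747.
103

Matrix identity: Q^n = [[F_(n+1), F_n], [F_n, F_(n-1)]] with Q = [[1,1],[1,0]].
n = 17 = 10001₂. Square-and-multiply, entries mod 747:
Q^1 = [[1,1],[1,0]]
Q^2 = (Q^1)² = [[2,1],[1,1]]
Q^4 = (Q^2)² = [[5,3],[3,2]]
Q^8 = (Q^4)² = [[34,21],[21,13]]
Q^17 = (Q^8)²·Q = [[343,103],[103,240]]
F_17 mod 747 = Q^17[0][1] = 103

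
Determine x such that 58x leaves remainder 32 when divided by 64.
x ≡ 16 (mod 32)

gcd(58, 64) = 2, which divides 32, so solutions exist.
Divide through by 2: 29x ≡ 16 (mod 32).
Find 29^(-1) mod 32 by the extended Euclidean algorithm:
32 = 1 × 29 + 3  ⟹  3 = (1)·32 + (-1)·29
29 = 9 × 3 + 2  ⟹  2 = (-9)·32 + (10)·29
3 = 1 × 2 + 1  ⟹  1 = (10)·32 + (-11)·29
So (-11)·29 ≡ 1 (mod 32), i.e. 29^(-1) ≡ -11 ≡ 21 (mod 32).
x ≡ 21 × 16 = 336 ≡ 16 (mod 32).
Check: 58 × 16 = 928 ≡ 32 (mod 64).
x ≡ 16 (mod 32), giving 2 solutions mod 64.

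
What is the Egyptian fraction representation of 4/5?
1/2 + 1/4 + 1/20

Greedy algorithm:
4/5: ceiling(5/4) = 2, use 1/2
3/10: ceiling(10/3) = 4, use 1/4
1/20: ceiling(20/1) = 20, use 1/20
Result: 4/5 = 1/2 + 1/4 + 1/20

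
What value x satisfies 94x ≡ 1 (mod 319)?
112

gcd(94, 319) = 1, so the inverse exists.
Extended Euclidean algorithm on (319, 94):
319 = 3 × 94 + 37  ⟹  37 = (1)·319 + (-3)·94
94 = 2 × 37 + 20  ⟹  20 = (-2)·319 + (7)·94
37 = 1 × 20 + 17  ⟹  17 = (3)·319 + (-10)·94
20 = 1 × 17 + 3  ⟹  3 = (-5)·319 + (17)·94
17 = 5 × 3 + 2  ⟹  2 = (28)·319 + (-95)·94
3 = 1 × 2 + 1  ⟹  1 = (-33)·319 + (112)·94
So (112)·94 ≡ 1 (mod 319), i.e. 94^(-1) ≡ 112 (mod 319).
Check: 94 × 112 = 10528 ≡ 1 (mod 319)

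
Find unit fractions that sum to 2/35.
1/18 + 1/630

Greedy algorithm:
2/35: ceiling(35/2) = 18, use 1/18
1/630: ceiling(630/1) = 630, use 1/630
Result: 2/35 = 1/18 + 1/630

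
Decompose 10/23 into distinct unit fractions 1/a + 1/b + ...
1/3 + 1/10 + 1/690

Greedy algorithm:
10/23: ceiling(23/10) = 3, use 1/3
7/69: ceiling(69/7) = 10, use 1/10
1/690: ceiling(690/1) = 690, use 1/690
Result: 10/23 = 1/3 + 1/10 + 1/690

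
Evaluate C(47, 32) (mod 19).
0

Using Lucas' theorem:
Write n=47 and k=32 in base 19:
n in base 19: [2, 9]
k in base 19: [1, 13]
C(47,32) mod 19 = ∏ C(n_i, k_i) mod 19
Digit binomials (mod 19): C(2,1) = 2; C(9,13) = 0 (k_i > n_i)
Product: 2 × 0 = 0 ≡ 0 (mod 19)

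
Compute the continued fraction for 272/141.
[1; 1, 13, 10]

Euclidean algorithm steps:
272 = 1 × 141 + 131
141 = 1 × 131 + 10
131 = 13 × 10 + 1
10 = 10 × 1 + 0
Continued fraction: [1; 1, 13, 10]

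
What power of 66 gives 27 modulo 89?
7

Baby-step giant-step with step n = ⌈√89⌉ = 10.
Baby steps 66^j mod 89 (j:value) for j=0..9: 0:1, 1:66, 2:84, 3:26, 4:25, 5:48, 6:53, 7:27, 8:2, 9:43.
h = 27 is already in the table at j=7, so x = 7.
Check: 66^7 ≡ 27 (mod 89).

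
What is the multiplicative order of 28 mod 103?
51

103 is prime, so ord(28) divides φ(103) = 102.
Divisors of 102: 1, 2, 3, 6, 17, 34, 51, 102.
Repeated squaring: 28^1 ≡ 28, 28^2 ≡ 63, 28^4 ≡ 55, 28^8 ≡ 38, 28^16 ≡ 2, 28^32 ≡ 4, 28^64 ≡ 16 (mod 103).
Test 28^d mod 103 for each divisor d in increasing order:
28^1 ≡ 28
28^2 ≡ 63
28^3 = 28^2·28^1 ≡ 13
28^6 = 28^4·28^2 ≡ 66
28^17 = 28^16·28^1 ≡ 56
28^34 = 28^32·28^2 ≡ 46
28^51 = 28^32·28^16·28^2·28^1 ≡ 1  ← first divisor giving 1
The order is 51.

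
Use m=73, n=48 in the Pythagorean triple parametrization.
(3025, 7008, 7633)

Euclid's formula: a = m² - n², b = 2mn, c = m² + n²
m = 73, n = 48
a = 73² - 48² = 5329 - 2304 = 3025
b = 2 × 73 × 48 = 7008
c = 73² + 48² = 5329 + 2304 = 7633
Verification: 3025² + 7008² = 9150625 + 49112064 = 58262689 = 7633² ✓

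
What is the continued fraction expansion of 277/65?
[4; 3, 1, 4, 1, 2]

Euclidean algorithm steps:
277 = 4 × 65 + 17
65 = 3 × 17 + 14
17 = 1 × 14 + 3
14 = 4 × 3 + 2
3 = 1 × 2 + 1
2 = 2 × 1 + 0
Continued fraction: [4; 3, 1, 4, 1, 2]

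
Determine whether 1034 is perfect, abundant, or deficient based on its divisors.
deficient

Proper divisors of 1034: sum = 1 + 2 + 11 + 22 + 47 + 94 + 517 = 694
Since 694 < 1034, 1034 is deficient.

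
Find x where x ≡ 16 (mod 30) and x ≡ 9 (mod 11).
196

Using Chinese Remainder Theorem:
M = 30 × 11 = 330
M1 = 11, M2 = 30
y1 = 11^(-1) mod 30 = 11
y2 = 30^(-1) mod 11 = 7
x = (16×11×11 + 9×30×7) mod 330 = 196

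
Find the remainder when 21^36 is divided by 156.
105

Repeated squaring. Binary of 36 = 100100.
21^1 ≡ 21 (mod 156); 21^2 ≡ 129 (mod 156); 21^4 ≡ 105 (mod 156); 21^8 ≡ 105 (mod 156); 21^16 ≡ 105 (mod 156); 21^32 ≡ 105 (mod 156)
21^36 = 21^4 × 21^32 ≡ 105 (mod 156)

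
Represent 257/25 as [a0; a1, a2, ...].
[10; 3, 1, 1, 3]

Euclidean algorithm steps:
257 = 10 × 25 + 7
25 = 3 × 7 + 4
7 = 1 × 4 + 3
4 = 1 × 3 + 1
3 = 3 × 1 + 0
Continued fraction: [10; 3, 1, 1, 3]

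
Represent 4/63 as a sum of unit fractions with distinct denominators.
1/16 + 1/1008

Greedy algorithm:
4/63: ceiling(63/4) = 16, use 1/16
1/1008: ceiling(1008/1) = 1008, use 1/1008
Result: 4/63 = 1/16 + 1/1008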